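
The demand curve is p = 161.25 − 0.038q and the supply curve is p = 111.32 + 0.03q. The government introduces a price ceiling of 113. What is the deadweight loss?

15641.46

Competitive equilibrium: 161.25 − 0.038q = 111.32 + 0.03q → q* = 734.2647, p* = 133.3479.
At the ceiling p = 113, quantity supplied = (113 − 111.32)/0.03 = 56.
Willingness to pay at q' = 56: 161.25 − 0.038·56 = 159.122.
Δq = 734.2647 − 56 = 678.2647; wedge = 159.122 − 113 = 46.122.
Deadweight loss = ½ × 678.2647 × 46.122 = 15641.46.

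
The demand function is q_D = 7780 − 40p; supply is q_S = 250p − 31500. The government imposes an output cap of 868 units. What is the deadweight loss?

In inverse form: demand p = 194.5 − 0.025q, supply p = 126 + 0.004q.
Competitive equilibrium: 194.5 − 0.025q = 126 + 0.004q → q* = 2362.069, p* = 135.4483.
At q = 868: demand price = 194.5 − 0.025·868 = 172.8; supply price = 126 + 0.004·868 = 129.472.
Δq = 2362.069 − 868 = 1494.069; wedge = 172.8 − 129.472 = 43.328.
Deadweight loss = ½ × 1494.069 × 43.328 = 32367.51.

32367.51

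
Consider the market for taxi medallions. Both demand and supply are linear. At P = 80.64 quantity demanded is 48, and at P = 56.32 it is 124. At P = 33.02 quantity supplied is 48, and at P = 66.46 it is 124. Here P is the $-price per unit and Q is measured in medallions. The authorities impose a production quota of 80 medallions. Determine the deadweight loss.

$357.16

Demand slope = (56.32 − 80.64)/(124 − 48) = −0.32, so P = 96 − 0.32Q.
Supply slope = (66.46 − 33.02)/(124 − 48) = 0.44, so P = 11.9 + 0.44Q.
Competitive equilibrium: 96 − 0.32Q = 11.9 + 0.44Q → Q* = 110.6579, P* = 60.5895.
At Q = 80: demand price = 96 − 0.32·80 = 70.4; supply price = 11.9 + 0.44·80 = 47.1.
ΔQ = 110.6579 − 80 = 30.6579; wedge = 70.4 − 47.1 = 23.3.
DWL = ½ × 30.6579 × 23.3 = $357.16.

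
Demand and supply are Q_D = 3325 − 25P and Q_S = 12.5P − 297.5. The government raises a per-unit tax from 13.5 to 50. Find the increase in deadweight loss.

9657.29

In inverse form: demand P = 133 − 0.04Q, supply P = 23.8 + 0.08Q.
Competitive equilibrium: 133 − 0.04Q = 23.8 + 0.08Q → Q* = 910, P* = 96.6.
For a per-unit tax t: ΔQ = t/0.12, so DWL = ½·t·(t/0.12) = t²/0.24.
At t = 13.5: DWL = 759.375. At t = 50: DWL = 10416.667.
Increase = 10416.667 − 759.375 = 9657.29.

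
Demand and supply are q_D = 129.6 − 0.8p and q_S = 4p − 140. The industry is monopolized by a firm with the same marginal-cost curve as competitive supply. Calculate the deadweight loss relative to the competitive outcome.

1110.81

In inverse form: demand p = 162 − 1.25q, supply p = 35 + 0.25q.
Competitive equilibrium: 162 − 1.25q = 35 + 0.25q → q* = 84.6667, p* = 56.1667.
Marginal revenue: MR = 162 − 2.5q. Set MR = MC: 162 − 2.5q = 35 + 0.25q → q_m = 46.1818.
Price p_m = 162 − 1.25·46.1818 = 104.2728; MC(q_m) = 35 + 0.25·46.1818 = 46.5455.
Competitive q* = 84.6667, so Δq = 38.4849; wedge = 104.2728 − 46.5455 = 57.7273.
Welfare loss = ½ × 38.4849 × 57.7273 = 1110.81.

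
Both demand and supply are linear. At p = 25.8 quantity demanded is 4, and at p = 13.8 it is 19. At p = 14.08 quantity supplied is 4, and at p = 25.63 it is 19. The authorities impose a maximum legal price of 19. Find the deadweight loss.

Demand slope = (13.8 − 25.8)/(19 − 4) = −0.8, so p = 29 − 0.8q.
Supply slope = (25.63 − 14.08)/(19 − 4) = 0.77, so p = 11 + 0.77q.
Competitive equilibrium: 29 − 0.8q = 11 + 0.77q → q* = 11.465, p* = 19.828.
At the ceiling p = 19, quantity supplied = (19 − 11)/0.77 = 10.3896.
Willingness to pay at q' = 10.3896: 29 − 0.8·10.3896 = 20.6883.
Δq = 11.465 − 10.3896 = 1.0754; wedge = 20.6883 − 19 = 1.6883.
The triangle = ½ × 1.0754 × 1.6883 = 0.91.

0.91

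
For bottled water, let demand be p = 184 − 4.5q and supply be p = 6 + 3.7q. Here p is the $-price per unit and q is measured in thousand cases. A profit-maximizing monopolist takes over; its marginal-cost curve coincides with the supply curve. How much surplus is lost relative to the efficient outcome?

Competitive equilibrium: 184 − 4.5q = 6 + 3.7q → q* = 21.7073, p* = 86.3171.
Marginal revenue: MR = 184 − 9q. Set MR = MC: 184 − 9q = 6 + 3.7q → q_m = 14.0157.
Price p_m = 184 − 4.5·14.0157 = 120.9294; MC(q_m) = 6 + 3.7·14.0157 = 57.8581.
Competitive q* = 21.7073, so Δq = 7.6916; wedge = 120.9294 − 57.8581 = 63.0713.
Welfare loss = ½ × 7.6916 × 63.0713 = $242.56 thousand.

$242.56 thousand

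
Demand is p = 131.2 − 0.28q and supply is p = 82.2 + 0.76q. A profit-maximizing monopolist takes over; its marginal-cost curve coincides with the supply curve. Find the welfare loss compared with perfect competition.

Competitive equilibrium: 131.2 − 0.28q = 82.2 + 0.76q → q* = 47.1154, p* = 118.0077.
Marginal revenue: MR = 131.2 − 0.56q. Set MR = MC: 131.2 − 0.56q = 82.2 + 0.76q → q_m = 37.1212.
Price p_m = 131.2 − 0.28·37.1212 = 120.8061; MC(q_m) = 82.2 + 0.76·37.1212 = 110.4121.
Competitive q* = 47.1154, so Δq = 9.9942; wedge = 120.8061 − 110.4121 = 10.394.
Deadweight loss = ½ × 9.9942 × 10.394 = 51.94.

51.94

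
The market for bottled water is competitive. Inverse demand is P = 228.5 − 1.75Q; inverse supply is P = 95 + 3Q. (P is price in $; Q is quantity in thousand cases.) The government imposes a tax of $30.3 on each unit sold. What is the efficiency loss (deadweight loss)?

Competitive equilibrium: 228.5 − 1.75Q = 95 + 3Q → Q* = 28.1053, P* = 179.3158.
With the tax, the buyer price exceeds the seller price by 30.3: (228.5 − 1.75Q) − (95 + 3Q) = 30.3 → Q' = 21.7263.
ΔQ = 28.1053 − 21.7263 = 6.379; the wedge equals the tax, 30.3.
Welfare loss = ½ × 6.379 × 30.3 = $96.64 thousand.

$96.64 thousand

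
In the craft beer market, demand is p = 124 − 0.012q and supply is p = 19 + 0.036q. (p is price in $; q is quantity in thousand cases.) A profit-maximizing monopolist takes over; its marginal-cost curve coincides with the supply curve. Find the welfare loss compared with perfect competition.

$4593.75 thousand

Competitive equilibrium: 124 − 0.012q = 19 + 0.036q → q* = 2187.5, p* = 97.75.
Marginal revenue: MR = 124 − 0.024q. Set MR = MC: 124 − 0.024q = 19 + 0.036q → q_m = 1750.
Price p_m = 124 − 0.012·1750 = 103; MC(q_m) = 19 + 0.036·1750 = 82.
Competitive q* = 2187.5, so Δq = 437.5; wedge = 103 − 82 = 21.
Welfare loss = ½ × 437.5 × 21 = $4593.75 thousand.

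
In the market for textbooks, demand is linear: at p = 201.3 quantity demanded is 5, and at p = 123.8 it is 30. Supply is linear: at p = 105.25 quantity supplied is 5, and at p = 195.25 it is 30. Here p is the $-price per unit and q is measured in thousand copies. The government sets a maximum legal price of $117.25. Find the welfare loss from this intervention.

Demand slope = (123.8 − 201.3)/(30 − 5) = −3.1, so p = 216.8 − 3.1q.
Supply slope = (195.25 − 105.25)/(30 − 5) = 3.6, so p = 87.25 + 3.6q.
Competitive equilibrium: 216.8 − 3.1q = 87.25 + 3.6q → q* = 19.3358, p* = 156.859.
At the ceiling p = 117.25, quantity supplied = (117.25 − 87.25)/3.6 = 8.3333.
Willingness to pay at q' = 8.3333: 216.8 − 3.1·8.3333 = 190.9668.
Δq = 19.3358 − 8.3333 = 11.0025; wedge = 190.9668 − 117.25 = 73.7168.
DWL = ½ × 11.0025 × 73.7168 = $405.53 thousand.

$405.53 thousand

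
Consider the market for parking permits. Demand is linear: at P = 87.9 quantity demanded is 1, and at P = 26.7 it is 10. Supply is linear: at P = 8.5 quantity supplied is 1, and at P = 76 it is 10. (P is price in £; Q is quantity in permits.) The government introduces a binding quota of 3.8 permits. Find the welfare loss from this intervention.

£54.17

Demand slope = (26.7 − 87.9)/(10 − 1) = −6.8, so P = 94.7 − 6.8Q.
Supply slope = (76 − 8.5)/(10 − 1) = 7.5, so P = 1 + 7.5Q.
Competitive equilibrium: 94.7 − 6.8Q = 1 + 7.5Q → Q* = 6.5524, P* = 50.1434.
At Q = 3.8: demand price = 94.7 − 6.8·3.8 = 68.86; supply price = 1 + 7.5·3.8 = 29.5.
ΔQ = 6.5524 − 3.8 = 2.7524; wedge = 68.86 − 29.5 = 39.36.
Deadweight loss = ½ × 2.7524 × 39.36 = £54.17.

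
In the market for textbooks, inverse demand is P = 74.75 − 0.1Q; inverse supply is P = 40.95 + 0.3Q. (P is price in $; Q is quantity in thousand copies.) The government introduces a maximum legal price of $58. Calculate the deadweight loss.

$153.09 thousand

Competitive equilibrium: 74.75 − 0.1Q = 40.95 + 0.3Q → Q* = 84.5, P* = 66.3.
At the ceiling P = 58, quantity supplied = (58 − 40.95)/0.3 = 56.8333.
Willingness to pay at Q' = 56.8333: 74.75 − 0.1·56.8333 = 69.0667.
ΔQ = 84.5 − 56.8333 = 27.6667; wedge = 69.0667 − 58 = 11.0667.
DWL = ½ × 27.6667 × 11.0667 = $153.09 thousand.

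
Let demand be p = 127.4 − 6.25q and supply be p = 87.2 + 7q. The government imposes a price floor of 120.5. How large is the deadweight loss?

Competitive equilibrium: 127.4 − 6.25q = 87.2 + 7q → q* = 3.034, p* = 108.4377.
At the floor p = 120.5, quantity demanded = (127.4 − 120.5)/6.25 = 1.104.
Sellers' marginal cost at q' = 1.104: 87.2 + 7·1.104 = 94.928.
Δq = 3.034 − 1.104 = 1.93; wedge = 120.5 − 94.928 = 25.572.
Deadweight loss = ½ × 1.93 × 25.572 = 24.68.

24.68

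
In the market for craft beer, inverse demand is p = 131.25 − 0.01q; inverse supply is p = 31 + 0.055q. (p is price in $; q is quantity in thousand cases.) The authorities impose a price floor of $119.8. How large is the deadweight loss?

$5130.24 thousand

Competitive equilibrium: 131.25 − 0.01q = 31 + 0.055q → q* = 1542.3077, p* = 115.8269.
At the floor p = 119.8, quantity demanded = (131.25 − 119.8)/0.01 = 1145.
Sellers' marginal cost at q' = 1145: 31 + 0.055·1145 = 93.975.
Δq = 1542.3077 − 1145 = 397.3077; wedge = 119.8 − 93.975 = 25.825.
DWL = ½ × 397.3077 × 25.825 = $5130.24 thousand.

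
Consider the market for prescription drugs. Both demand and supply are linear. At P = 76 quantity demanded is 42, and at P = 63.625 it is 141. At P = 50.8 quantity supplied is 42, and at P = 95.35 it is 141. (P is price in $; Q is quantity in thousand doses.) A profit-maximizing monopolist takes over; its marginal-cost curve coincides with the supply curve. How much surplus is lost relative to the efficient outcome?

Demand slope = (63.625 − 76)/(141 − 42) = −0.125, so P = 81.25 − 0.125Q.
Supply slope = (95.35 − 50.8)/(141 − 42) = 0.45, so P = 31.9 + 0.45Q.
Competitive equilibrium: 81.25 − 0.125Q = 31.9 + 0.45Q → Q* = 85.8261, P* = 70.5217.
Marginal revenue: MR = 81.25 − 0.25Q. Set MR = MC: 81.25 − 0.25Q = 31.9 + 0.45Q → Q_m = 70.5.
Price P_m = 81.25 − 0.125·70.5 = 72.4375; MC(Q_m) = 31.9 + 0.45·70.5 = 63.625.
Competitive Q* = 85.8261, so ΔQ = 15.3261; wedge = 72.4375 − 63.625 = 8.8125.
Deadweight loss = ½ × 15.3261 × 8.8125 = $67.53 thousand.

$67.53 thousand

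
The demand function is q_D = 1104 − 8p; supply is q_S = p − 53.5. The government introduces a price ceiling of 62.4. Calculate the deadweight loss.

2465.95

In inverse form: demand p = 138 − 0.125q, supply p = 53.5 + q.
Competitive equilibrium: 138 − 0.125q = 53.5 + q → q* = 75.1111, p* = 128.6111.
At the ceiling p = 62.4, quantity supplied = (62.4 − 53.5)/1 = 8.9.
Willingness to pay at q' = 8.9: 138 − 0.125·8.9 = 136.8875.
Δq = 75.1111 − 8.9 = 66.2111; wedge = 136.8875 − 62.4 = 74.4875.
Welfare loss = ½ × 66.2111 × 74.4875 = 2465.95.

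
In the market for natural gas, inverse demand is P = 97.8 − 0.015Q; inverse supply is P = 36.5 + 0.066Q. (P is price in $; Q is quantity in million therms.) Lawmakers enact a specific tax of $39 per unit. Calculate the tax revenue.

Competitive equilibrium: 97.8 − 0.015Q = 36.5 + 0.066Q → Q* = 756.7901, P* = 86.4481.
With the tax, the buyer price exceeds the seller price by 39: (97.8 − 0.015Q) − (36.5 + 0.066Q) = 39 → Q' = 275.3086.
Tax revenue = 39 × 275.3086 = $10737.04 million.

$10737.04 million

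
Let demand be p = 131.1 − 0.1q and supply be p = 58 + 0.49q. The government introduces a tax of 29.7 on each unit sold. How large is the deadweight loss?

Competitive equilibrium: 131.1 − 0.1q = 58 + 0.49q → q* = 123.8983, p* = 118.7102.
With the tax, the buyer price exceeds the seller price by 29.7: (131.1 − 0.1q) − (58 + 0.49q) = 29.7 → q' = 73.5593.
Δq = 123.8983 − 73.5593 = 50.339; the wedge equals the tax, 29.7.
DWL = ½ × 50.339 × 29.7 = 747.53.

747.53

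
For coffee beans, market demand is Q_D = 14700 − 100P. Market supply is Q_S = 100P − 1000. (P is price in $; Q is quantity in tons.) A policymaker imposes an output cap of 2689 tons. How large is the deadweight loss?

In inverse form: demand P = 147 − 0.01Q, supply P = 10 + 0.01Q.
Competitive equilibrium: 147 − 0.01Q = 10 + 0.01Q → Q* = 6850, P* = 78.5.
At Q = 2689: demand price = 147 − 0.01·2689 = 120.11; supply price = 10 + 0.01·2689 = 36.89.
ΔQ = 6850 − 2689 = 4161; wedge = 120.11 − 36.89 = 83.22.
Deadweight loss = ½ × 4161 × 83.22 = $173139.21.

$173139.21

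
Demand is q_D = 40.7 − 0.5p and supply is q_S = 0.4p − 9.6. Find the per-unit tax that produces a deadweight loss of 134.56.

In inverse form: demand p = 81.4 − 2q, supply p = 24 + 2.5q.
Competitive equilibrium: 81.4 − 2q = 24 + 2.5q → q* = 12.7556, p* = 55.8889.
A tax t gives Δq = t/4.5 and wedge t, so DWL = t²/9.
t²/9 = 134.56 → t² = 1211.04 → t = 34.8.

34.8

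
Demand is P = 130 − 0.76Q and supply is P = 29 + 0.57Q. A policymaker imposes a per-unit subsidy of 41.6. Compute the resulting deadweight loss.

650.59

Competitive equilibrium: 130 − 0.76Q = 29 + 0.57Q → Q* = 75.9398, P* = 72.2857.
The subsidy lowers effective supply by 41.6: P = 0.57Q − 12.6.
New quantity: 130 − 0.76Q = 0.57Q − 12.6 → Q' = 107.218.
Overproduction ΔQ = 107.218 − 75.9398 = 31.2782; wedge = subsidy = 41.6.
The triangle = ½ × 31.2782 × 41.6 = 650.59.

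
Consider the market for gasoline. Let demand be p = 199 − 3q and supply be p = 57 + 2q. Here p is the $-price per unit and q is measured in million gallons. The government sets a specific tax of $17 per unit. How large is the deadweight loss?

Competitive equilibrium: 199 − 3q = 57 + 2q → q* = 28.4, p* = 113.8.
With the tax, the buyer price exceeds the seller price by 17: (199 − 3q) − (57 + 2q) = 17 → q' = 25.
Δq = 28.4 − 25 = 3.4; the wedge equals the tax, 17.
Welfare loss = ½ × 3.4 × 17 = $28.90 million.

$28.90 million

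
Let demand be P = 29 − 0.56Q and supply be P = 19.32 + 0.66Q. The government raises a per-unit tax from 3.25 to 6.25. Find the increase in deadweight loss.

11.68

Competitive equilibrium: 29 − 0.56Q = 19.32 + 0.66Q → Q* = 7.9344, P* = 24.5567.
For a per-unit tax t: ΔQ = t/1.22, so DWL = ½·t·(t/1.22) = t²/2.44.
At t = 3.25: DWL = 4.329. At t = 6.25: DWL = 16.009.
Increase = 16.009 − 4.329 = 11.68.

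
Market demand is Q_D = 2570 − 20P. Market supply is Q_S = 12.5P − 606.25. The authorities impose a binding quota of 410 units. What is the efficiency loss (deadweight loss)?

In inverse form: demand P = 128.5 − 0.05Q, supply P = 48.5 + 0.08Q.
Competitive equilibrium: 128.5 − 0.05Q = 48.5 + 0.08Q → Q* = 615.3846, P* = 97.7308.
At Q = 410: demand price = 128.5 − 0.05·410 = 108; supply price = 48.5 + 0.08·410 = 81.3.
ΔQ = 615.3846 − 410 = 205.3846; wedge = 108 − 81.3 = 26.7.
Welfare loss = ½ × 205.3846 × 26.7 = 2741.88.

2741.88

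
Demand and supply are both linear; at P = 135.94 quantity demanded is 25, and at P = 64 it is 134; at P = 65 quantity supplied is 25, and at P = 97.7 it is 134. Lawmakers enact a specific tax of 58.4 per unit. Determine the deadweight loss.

1776.33

Demand slope = (64 − 135.94)/(134 − 25) = −0.66, so P = 152.44 − 0.66Q.
Supply slope = (97.7 − 65)/(134 − 25) = 0.3, so P = 57.5 + 0.3Q.
Competitive equilibrium: 152.44 − 0.66Q = 57.5 + 0.3Q → Q* = 98.8958, P* = 87.1688.
With the tax, the buyer price exceeds the seller price by 58.4: (152.44 − 0.66Q) − (57.5 + 0.3Q) = 58.4 → Q' = 38.0625.
ΔQ = 98.8958 − 38.0625 = 60.8333; the wedge equals the tax, 58.4.
Welfare loss = ½ × 60.8333 × 58.4 = 1776.33.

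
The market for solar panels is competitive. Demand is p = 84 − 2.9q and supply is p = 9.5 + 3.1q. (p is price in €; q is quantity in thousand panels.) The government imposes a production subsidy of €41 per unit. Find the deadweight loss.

Competitive equilibrium: 84 − 2.9q = 9.5 + 3.1q → q* = 12.4167, p* = 47.9917.
The subsidy lowers effective supply by 41: p = 3.1q − 31.5.
New quantity: 84 − 2.9q = 3.1q − 31.5 → q' = 19.25.
Overproduction Δq = 19.25 − 12.4167 = 6.8333; wedge = subsidy = 41.
DWL = ½ × 6.8333 × 41 = €140.08 thousand.

€140.08 thousand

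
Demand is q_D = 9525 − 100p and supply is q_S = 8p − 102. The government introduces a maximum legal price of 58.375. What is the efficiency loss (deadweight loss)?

In inverse form: demand p = 95.25 − 0.01q, supply p = 12.75 + 0.125q.
Competitive equilibrium: 95.25 − 0.01q = 12.75 + 0.125q → q* = 611.1111, p* = 89.1389.
At the ceiling p = 58.375, quantity supplied = (58.375 − 12.75)/0.125 = 365.
Willingness to pay at q' = 365: 95.25 − 0.01·365 = 91.6.
Δq = 611.1111 − 365 = 246.1111; wedge = 91.6 − 58.375 = 33.225.
Welfare loss = ½ × 246.1111 × 33.225 = 4088.52.

4088.52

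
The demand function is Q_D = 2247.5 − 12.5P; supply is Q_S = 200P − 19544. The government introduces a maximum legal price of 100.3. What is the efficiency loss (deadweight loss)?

8592.76

In inverse form: demand P = 179.8 − 0.08Q, supply P = 97.72 + 0.005Q.
Competitive equilibrium: 179.8 − 0.08Q = 97.72 + 0.005Q → Q* = 965.6471, P* = 102.5482.
At the ceiling P = 100.3, quantity supplied = (100.3 − 97.72)/0.005 = 516.
Willingness to pay at Q' = 516: 179.8 − 0.08·516 = 138.52.
ΔQ = 965.6471 − 516 = 449.6471; wedge = 138.52 − 100.3 = 38.22.
The triangle = ½ × 449.6471 × 38.22 = 8592.76.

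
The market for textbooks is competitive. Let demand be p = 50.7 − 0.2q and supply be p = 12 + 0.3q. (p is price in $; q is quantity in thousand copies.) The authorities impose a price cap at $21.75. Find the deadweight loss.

Competitive equilibrium: 50.7 − 0.2q = 12 + 0.3q → q* = 77.4, p* = 35.22.
At the ceiling p = 21.75, quantity supplied = (21.75 − 12)/0.3 = 32.5.
Willingness to pay at q' = 32.5: 50.7 − 0.2·32.5 = 44.2.
Δq = 77.4 − 32.5 = 44.9; wedge = 44.2 − 21.75 = 22.45.
DWL = ½ × 44.9 × 22.45 = $504 thousand.

$504 thousand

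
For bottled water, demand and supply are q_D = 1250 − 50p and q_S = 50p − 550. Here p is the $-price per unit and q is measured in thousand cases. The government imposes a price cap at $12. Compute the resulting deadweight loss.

$1800 thousand

In inverse form: demand p = 25 − 0.02q, supply p = 11 + 0.02q.
Competitive equilibrium: 25 − 0.02q = 11 + 0.02q → q* = 350, p* = 18.
At the ceiling p = 12, quantity supplied = (12 − 11)/0.02 = 50.
Willingness to pay at q' = 50: 25 − 0.02·50 = 24.
Δq = 350 − 50 = 300; wedge = 24 − 12 = 12.
Welfare loss = ½ × 300 × 12 = $1800 thousand.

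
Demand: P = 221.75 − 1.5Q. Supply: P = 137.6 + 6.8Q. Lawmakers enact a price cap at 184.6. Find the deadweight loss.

43.21

Competitive equilibrium: 221.75 − 1.5Q = 137.6 + 6.8Q → Q* = 10.1386, P* = 206.5422.
At the ceiling P = 184.6, quantity supplied = (184.6 − 137.6)/6.8 = 6.9118.
Willingness to pay at Q' = 6.9118: 221.75 − 1.5·6.9118 = 211.3823.
ΔQ = 10.1386 − 6.9118 = 3.2268; wedge = 211.3823 − 184.6 = 26.7823.
Welfare loss = ½ × 3.2268 × 26.7823 = 43.21.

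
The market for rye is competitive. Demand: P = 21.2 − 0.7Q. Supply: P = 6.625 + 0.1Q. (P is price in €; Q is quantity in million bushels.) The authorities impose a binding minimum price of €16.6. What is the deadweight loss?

Competitive equilibrium: 21.2 − 0.7Q = 6.625 + 0.1Q → Q* = 18.2188, P* = 8.4469.
At the floor P = 16.6, quantity demanded = (21.2 − 16.6)/0.7 = 6.5714.
Sellers' marginal cost at Q' = 6.5714: 6.625 + 0.1·6.5714 = 7.2821.
ΔQ = 18.2188 − 6.5714 = 11.6474; wedge = 16.6 − 7.2821 = 9.3179.
DWL = ½ × 11.6474 × 9.3179 = €54.26 million.

€54.26 million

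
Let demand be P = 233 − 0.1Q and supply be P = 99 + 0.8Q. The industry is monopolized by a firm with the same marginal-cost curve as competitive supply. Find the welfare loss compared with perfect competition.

Competitive equilibrium: 233 − 0.1Q = 99 + 0.8Q → Q* = 148.8889, P* = 218.1111.
Marginal revenue: MR = 233 − 0.2Q. Set MR = MC: 233 − 0.2Q = 99 + 0.8Q → Q_m = 134.
Price P_m = 233 − 0.1·134 = 219.6; MC(Q_m) = 99 + 0.8·134 = 206.2.
Competitive Q* = 148.8889, so ΔQ = 14.8889; wedge = 219.6 − 206.2 = 13.4.
DWL = ½ × 14.8889 × 13.4 = 99.76.

99.76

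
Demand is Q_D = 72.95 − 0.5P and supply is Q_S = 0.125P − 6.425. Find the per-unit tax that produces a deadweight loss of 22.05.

In inverse form: demand P = 145.9 − 2Q, supply P = 51.4 + 8Q.
Competitive equilibrium: 145.9 − 2Q = 51.4 + 8Q → Q* = 9.45, P* = 127.
A tax t gives ΔQ = t/10 and wedge t, so DWL = t²/20.
t²/20 = 22.05 → t² = 441 → t = 21.

21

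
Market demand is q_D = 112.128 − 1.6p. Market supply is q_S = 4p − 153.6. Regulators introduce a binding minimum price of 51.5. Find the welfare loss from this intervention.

18.36

In inverse form: demand p = 70.08 − 0.625q, supply p = 38.4 + 0.25q.
Competitive equilibrium: 70.08 − 0.625q = 38.4 + 0.25q → q* = 36.2057, p* = 47.4514.
At the floor p = 51.5, quantity demanded = (70.08 − 51.5)/0.625 = 29.728.
Sellers' marginal cost at q' = 29.728: 38.4 + 0.25·29.728 = 45.832.
Δq = 36.2057 − 29.728 = 6.4777; wedge = 51.5 − 45.832 = 5.668.
DWL = ½ × 6.4777 × 5.668 = 18.36.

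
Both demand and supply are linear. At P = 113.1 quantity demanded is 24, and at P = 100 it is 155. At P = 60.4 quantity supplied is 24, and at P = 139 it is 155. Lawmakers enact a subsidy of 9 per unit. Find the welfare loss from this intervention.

Demand slope = (100 − 113.1)/(155 − 24) = −0.1, so P = 115.5 − 0.1Q.
Supply slope = (139 − 60.4)/(155 − 24) = 0.6, so P = 46 + 0.6Q.
Competitive equilibrium: 115.5 − 0.1Q = 46 + 0.6Q → Q* = 99.2857, P* = 105.5714.
The subsidy lowers effective supply by 9: P = 37 + 0.6Q.
New quantity: 115.5 − 0.1Q = 37 + 0.6Q → Q' = 112.1429.
Overproduction ΔQ = 112.1429 − 99.2857 = 12.8572; wedge = subsidy = 9.
Deadweight loss = ½ × 12.8572 × 9 = 57.86.

57.86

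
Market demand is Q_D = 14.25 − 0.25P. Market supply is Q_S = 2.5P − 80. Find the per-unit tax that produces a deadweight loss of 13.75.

In inverse form: demand P = 57 − 4Q, supply P = 32 + 0.4Q.
Competitive equilibrium: 57 − 4Q = 32 + 0.4Q → Q* = 5.6818, P* = 34.2727.
A tax t gives ΔQ = t/4.4 and wedge t, so DWL = t²/8.8.
t²/8.8 = 13.75 → t² = 121 → t = 11.

11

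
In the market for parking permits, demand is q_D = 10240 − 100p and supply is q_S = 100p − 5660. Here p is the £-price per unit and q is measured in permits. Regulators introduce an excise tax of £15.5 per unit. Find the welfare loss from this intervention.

£6006.25

In inverse form: demand p = 102.4 − 0.01q, supply p = 56.6 + 0.01q.
Competitive equilibrium: 102.4 − 0.01q = 56.6 + 0.01q → q* = 2290, p* = 79.5.
With the tax, the buyer price exceeds the seller price by 15.5: (102.4 − 0.01q) − (56.6 + 0.01q) = 15.5 → q' = 1515.
Δq = 2290 − 1515 = 775; the wedge equals the tax, 15.5.
Welfare loss = ½ × 775 × 15.5 = £6006.25.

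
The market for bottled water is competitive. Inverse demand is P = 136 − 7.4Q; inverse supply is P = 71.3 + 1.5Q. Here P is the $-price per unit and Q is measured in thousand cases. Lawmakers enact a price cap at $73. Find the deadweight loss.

$167.56 thousand

Competitive equilibrium: 136 − 7.4Q = 71.3 + 1.5Q → Q* = 7.26966, P* = 82.20449.
At the ceiling P = 73, quantity supplied = (73 − 71.3)/1.5 = 1.13333.
Willingness to pay at Q' = 1.13333: 136 − 7.4·1.13333 = 127.61336.
ΔQ = 7.26966 − 1.13333 = 6.13633; wedge = 127.61336 − 73 = 54.61336.
The triangle = ½ × 6.13633 × 54.61336 = $167.56 thousand.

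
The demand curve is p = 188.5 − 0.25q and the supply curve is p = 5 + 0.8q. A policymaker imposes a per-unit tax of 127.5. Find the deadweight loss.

7741.07

Competitive equilibrium: 188.5 − 0.25q = 5 + 0.8q → q* = 174.7619, p* = 144.8095.
With the tax, the buyer price exceeds the seller price by 127.5: (188.5 − 0.25q) − (5 + 0.8q) = 127.5 → q' = 53.3333.
Δq = 174.7619 − 53.3333 = 121.4286; the wedge equals the tax, 127.5.
Deadweight loss = ½ × 121.4286 × 127.5 = 7741.07.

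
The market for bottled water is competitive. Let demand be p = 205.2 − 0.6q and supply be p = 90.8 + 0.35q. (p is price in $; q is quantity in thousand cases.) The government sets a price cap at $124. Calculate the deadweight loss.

Competitive equilibrium: 205.2 − 0.6q = 90.8 + 0.35q → q* = 120.4211, p* = 132.9474.
At the ceiling p = 124, quantity supplied = (124 − 90.8)/0.35 = 94.8571.
Willingness to pay at q' = 94.8571: 205.2 − 0.6·94.8571 = 148.2857.
Δq = 120.4211 − 94.8571 = 25.564; wedge = 148.2857 − 124 = 24.2857.
The triangle = ½ × 25.564 × 24.2857 = $310.42 thousand.

$310.42 thousand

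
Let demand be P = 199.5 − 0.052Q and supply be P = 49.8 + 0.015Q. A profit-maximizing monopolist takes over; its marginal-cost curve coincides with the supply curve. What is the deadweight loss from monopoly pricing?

Competitive equilibrium: 199.5 − 0.052Q = 49.8 + 0.015Q → Q* = 2234.32836, P* = 83.31493.
Marginal revenue: MR = 199.5 − 0.104Q. Set MR = MC: 199.5 − 0.104Q = 49.8 + 0.015Q → Q_m = 1257.98319.
Price P_m = 199.5 − 0.052·1257.98319 = 134.08487; MC(Q_m) = 49.8 + 0.015·1257.98319 = 68.66975.
Competitive Q* = 2234.32836, so ΔQ = 976.34517; wedge = 134.08487 − 68.66975 = 65.41512.
Deadweight loss = ½ × 976.34517 × 65.41512 = 31933.87.

31933.87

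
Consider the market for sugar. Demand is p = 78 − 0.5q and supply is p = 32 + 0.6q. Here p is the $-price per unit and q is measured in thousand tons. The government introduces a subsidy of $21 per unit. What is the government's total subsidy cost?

$1279.09 thousand

Competitive equilibrium: 78 − 0.5q = 32 + 0.6q → q* = 41.8182, p* = 57.0909.
The subsidy lowers effective supply by 21: p = 11 + 0.6q.
New quantity: 78 − 0.5q = 11 + 0.6q → q' = 60.9091.
Total subsidy cost = 21 × 60.9091 = $1279.09 thousand.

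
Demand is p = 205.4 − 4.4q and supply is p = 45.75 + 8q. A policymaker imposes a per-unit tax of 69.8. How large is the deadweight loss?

196.45

Competitive equilibrium: 205.4 − 4.4q = 45.75 + 8q → q* = 12.875, p* = 148.75.
With the tax, the buyer price exceeds the seller price by 69.8: (205.4 − 4.4q) − (45.75 + 8q) = 69.8 → q' = 7.246.
Δq = 12.875 − 7.246 = 5.629; the wedge equals the tax, 69.8.
DWL = ½ × 5.629 × 69.8 = 196.45.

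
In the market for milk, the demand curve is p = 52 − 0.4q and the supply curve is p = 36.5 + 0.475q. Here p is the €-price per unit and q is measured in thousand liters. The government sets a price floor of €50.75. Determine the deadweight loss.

Competitive equilibrium: 52 − 0.4q = 36.5 + 0.475q → q* = 17.7143, p* = 44.9143.
At the floor p = 50.75, quantity demanded = (52 − 50.75)/0.4 = 3.125.
Sellers' marginal cost at q' = 3.125: 36.5 + 0.475·3.125 = 37.9844.
Δq = 17.7143 − 3.125 = 14.5893; wedge = 50.75 − 37.9844 = 12.7656.
Deadweight loss = ½ × 14.5893 × 12.7656 = €93.12 thousand.

€93.12 thousand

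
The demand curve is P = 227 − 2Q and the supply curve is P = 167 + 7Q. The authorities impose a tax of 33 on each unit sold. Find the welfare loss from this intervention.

60.50

Competitive equilibrium: 227 − 2Q = 167 + 7Q → Q* = 6.6667, P* = 213.6667.
With the tax, the buyer price exceeds the seller price by 33: (227 − 2Q) − (167 + 7Q) = 33 → Q' = 3.
ΔQ = 6.6667 − 3 = 3.6667; the wedge equals the tax, 33.
DWL = ½ × 3.6667 × 33 = 60.50.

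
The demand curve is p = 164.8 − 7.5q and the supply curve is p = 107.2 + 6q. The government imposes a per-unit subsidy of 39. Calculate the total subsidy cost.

279.07

Competitive equilibrium: 164.8 − 7.5q = 107.2 + 6q → q* = 4.2667, p* = 132.8.
The subsidy lowers effective supply by 39: p = 68.2 + 6q.
New quantity: 164.8 − 7.5q = 68.2 + 6q → q' = 7.1556.
Total subsidy cost = 39 × 7.1556 = 279.07.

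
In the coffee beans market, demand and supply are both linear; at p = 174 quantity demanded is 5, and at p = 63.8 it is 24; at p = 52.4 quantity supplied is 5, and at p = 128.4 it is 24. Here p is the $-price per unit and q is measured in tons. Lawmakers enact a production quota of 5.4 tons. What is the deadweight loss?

$706.56

Demand slope = (63.8 − 174)/(24 − 5) = −5.8, so p = 203 − 5.8q.
Supply slope = (128.4 − 52.4)/(24 − 5) = 4, so p = 32.4 + 4q.
Competitive equilibrium: 203 − 5.8q = 32.4 + 4q → q* = 17.4082, p* = 102.0327.
At q = 5.4: demand price = 203 − 5.8·5.4 = 171.68; supply price = 32.4 + 4·5.4 = 54.
Δq = 17.4082 − 5.4 = 12.0082; wedge = 171.68 − 54 = 117.68.
The triangle = ½ × 12.0082 × 117.68 = $706.56.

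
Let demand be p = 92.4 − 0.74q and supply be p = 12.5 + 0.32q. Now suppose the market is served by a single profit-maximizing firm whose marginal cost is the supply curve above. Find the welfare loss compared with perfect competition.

508.95

Competitive equilibrium: 92.4 − 0.74q = 12.5 + 0.32q → q* = 75.3774, p* = 36.6208.
Marginal revenue: MR = 92.4 − 1.48q. Set MR = MC: 92.4 − 1.48q = 12.5 + 0.32q → q_m = 44.3889.
Price p_m = 92.4 − 0.74·44.3889 = 59.5522; MC(q_m) = 12.5 + 0.32·44.3889 = 26.7044.
Competitive q* = 75.3774, so Δq = 30.9885; wedge = 59.5522 − 26.7044 = 32.8478.
DWL = ½ × 30.9885 × 32.8478 = 508.95.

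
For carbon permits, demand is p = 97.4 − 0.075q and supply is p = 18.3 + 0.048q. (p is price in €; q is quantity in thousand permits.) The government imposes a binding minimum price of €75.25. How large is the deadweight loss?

Competitive equilibrium: 97.4 − 0.075q = 18.3 + 0.048q → q* = 643.0894, p* = 49.1683.
At the floor p = 75.25, quantity demanded = (97.4 − 75.25)/0.075 = 295.3333.
Sellers' marginal cost at q' = 295.3333: 18.3 + 0.048·295.3333 = 32.476.
Δq = 643.0894 − 295.3333 = 347.7561; wedge = 75.25 − 32.476 = 42.774.
Deadweight loss = ½ × 347.7561 × 42.774 = €7437.46 thousand.

€7437.46 thousand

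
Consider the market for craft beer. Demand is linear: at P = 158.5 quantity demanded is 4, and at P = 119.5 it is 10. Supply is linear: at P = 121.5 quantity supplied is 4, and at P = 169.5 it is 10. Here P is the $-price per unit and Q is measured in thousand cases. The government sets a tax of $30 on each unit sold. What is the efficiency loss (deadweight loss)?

$31.03 thousand

Demand slope = (119.5 − 158.5)/(10 − 4) = −6.5, so P = 184.5 − 6.5Q.
Supply slope = (169.5 − 121.5)/(10 − 4) = 8, so P = 89.5 + 8Q.
Competitive equilibrium: 184.5 − 6.5Q = 89.5 + 8Q → Q* = 6.5517, P* = 141.9138.
With the tax, the buyer price exceeds the seller price by 30: (184.5 − 6.5Q) − (89.5 + 8Q) = 30 → Q' = 4.4828.
ΔQ = 6.5517 − 4.4828 = 2.0689; the wedge equals the tax, 30.
Welfare loss = ½ × 2.0689 × 30 = $31.03 thousand.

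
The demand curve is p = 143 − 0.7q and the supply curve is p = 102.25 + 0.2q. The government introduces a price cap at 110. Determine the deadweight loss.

19.18

Competitive equilibrium: 143 − 0.7q = 102.25 + 0.2q → q* = 45.2778, p* = 111.3056.
At the ceiling p = 110, quantity supplied = (110 − 102.25)/0.2 = 38.75.
Willingness to pay at q' = 38.75: 143 − 0.7·38.75 = 115.875.
Δq = 45.2778 − 38.75 = 6.5278; wedge = 115.875 − 110 = 5.875.
DWL = ½ × 6.5278 × 5.875 = 19.18.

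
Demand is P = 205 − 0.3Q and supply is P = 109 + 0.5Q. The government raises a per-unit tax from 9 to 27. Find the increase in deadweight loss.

405

Competitive equilibrium: 205 − 0.3Q = 109 + 0.5Q → Q* = 120, P* = 169.
For a per-unit tax t: ΔQ = t/0.8, so DWL = ½·t·(t/0.8) = t²/1.6.
At t = 9: DWL = 50.625. At t = 27: DWL = 455.625.
Increase = 455.625 − 50.625 = 405.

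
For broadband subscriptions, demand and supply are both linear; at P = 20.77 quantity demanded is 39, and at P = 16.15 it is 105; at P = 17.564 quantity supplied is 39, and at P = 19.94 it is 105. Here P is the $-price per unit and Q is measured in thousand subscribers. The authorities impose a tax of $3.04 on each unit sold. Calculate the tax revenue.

Demand slope = (16.15 − 20.77)/(105 − 39) = −0.07, so P = 23.5 − 0.07Q.
Supply slope = (19.94 − 17.564)/(105 − 39) = 0.036, so P = 16.16 + 0.036Q.
Competitive equilibrium: 23.5 − 0.07Q = 16.16 + 0.036Q → Q* = 69.2453, P* = 18.6528.
With the tax, the buyer price exceeds the seller price by 3.04: (23.5 − 0.07Q) − (16.16 + 0.036Q) = 3.04 → Q' = 40.566.
Tax revenue = 3.04 × 40.566 = $123.32 thousand.

$123.32 thousand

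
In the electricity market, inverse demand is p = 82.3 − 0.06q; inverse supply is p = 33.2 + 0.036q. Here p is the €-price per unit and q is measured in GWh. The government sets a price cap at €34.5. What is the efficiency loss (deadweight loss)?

€10845.84

Competitive equilibrium: 82.3 − 0.06q = 33.2 + 0.036q → q* = 511.45833, p* = 51.6125.
At the ceiling p = 34.5, quantity supplied = (34.5 − 33.2)/0.036 = 36.11111.
Willingness to pay at q' = 36.11111: 82.3 − 0.06·36.11111 = 80.13333.
Δq = 511.45833 − 36.11111 = 475.34722; wedge = 80.13333 − 34.5 = 45.63333.
Welfare loss = ½ × 475.34722 × 45.63333 = €10845.84.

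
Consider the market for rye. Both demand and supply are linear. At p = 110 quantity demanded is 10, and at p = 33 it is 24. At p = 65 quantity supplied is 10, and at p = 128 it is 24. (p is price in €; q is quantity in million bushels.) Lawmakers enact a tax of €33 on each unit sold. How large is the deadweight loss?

Demand slope = (33 − 110)/(24 − 10) = −5.5, so p = 165 − 5.5q.
Supply slope = (128 − 65)/(24 − 10) = 4.5, so p = 20 + 4.5q.
Competitive equilibrium: 165 − 5.5q = 20 + 4.5q → q* = 14.5, p* = 85.25.
With the tax, the buyer price exceeds the seller price by 33: (165 − 5.5q) − (20 + 4.5q) = 33 → q' = 11.2.
Δq = 14.5 − 11.2 = 3.3; the wedge equals the tax, 33.
The triangle = ½ × 3.3 × 33 = €54.45 million.

€54.45 million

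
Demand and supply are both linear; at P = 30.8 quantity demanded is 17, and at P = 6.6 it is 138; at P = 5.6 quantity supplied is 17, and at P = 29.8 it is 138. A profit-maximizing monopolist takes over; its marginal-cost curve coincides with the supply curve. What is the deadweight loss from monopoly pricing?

142.22

Demand slope = (6.6 − 30.8)/(138 − 17) = −0.2, so P = 34.2 − 0.2Q.
Supply slope = (29.8 − 5.6)/(138 − 17) = 0.2, so P = 2.2 + 0.2Q.
Competitive equilibrium: 34.2 − 0.2Q = 2.2 + 0.2Q → Q* = 80, P* = 18.2.
Marginal revenue: MR = 34.2 − 0.4Q. Set MR = MC: 34.2 − 0.4Q = 2.2 + 0.2Q → Q_m = 53.3333.
Price P_m = 34.2 − 0.2·53.3333 = 23.5333; MC(Q_m) = 2.2 + 0.2·53.3333 = 12.8667.
Competitive Q* = 80, so ΔQ = 26.6667; wedge = 23.5333 − 12.8667 = 10.6666.
Deadweight loss = ½ × 26.6667 × 10.6666 = 142.22.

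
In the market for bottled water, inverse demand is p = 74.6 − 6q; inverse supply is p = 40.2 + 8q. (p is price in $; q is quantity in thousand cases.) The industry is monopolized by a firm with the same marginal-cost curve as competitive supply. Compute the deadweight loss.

Competitive equilibrium: 74.6 − 6q = 40.2 + 8q → q* = 2.4571, p* = 59.8571.
Marginal revenue: MR = 74.6 − 12q. Set MR = MC: 74.6 − 12q = 40.2 + 8q → q_m = 1.72.
Price p_m = 74.6 − 6·1.72 = 64.28; MC(q_m) = 40.2 + 8·1.72 = 53.96.
Competitive q* = 2.4571, so Δq = 0.7371; wedge = 64.28 − 53.96 = 10.32.
Deadweight loss = ½ × 0.7371 × 10.32 = $3.80 thousand.

$3.80 thousand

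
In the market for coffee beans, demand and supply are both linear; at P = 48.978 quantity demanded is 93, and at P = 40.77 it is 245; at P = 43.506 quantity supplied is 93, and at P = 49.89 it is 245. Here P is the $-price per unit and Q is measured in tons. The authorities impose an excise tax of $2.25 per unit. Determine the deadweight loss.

Demand slope = (40.77 − 48.978)/(245 − 93) = −0.054, so P = 54 − 0.054Q.
Supply slope = (49.89 − 43.506)/(245 − 93) = 0.042, so P = 39.6 + 0.042Q.
Competitive equilibrium: 54 − 0.054Q = 39.6 + 0.042Q → Q* = 150, P* = 45.9.
With the tax, the buyer price exceeds the seller price by 2.25: (54 − 0.054Q) − (39.6 + 0.042Q) = 2.25 → Q' = 126.5625.
ΔQ = 150 − 126.5625 = 23.4375; the wedge equals the tax, 2.25.
Welfare loss = ½ × 23.4375 × 2.25 = $26.37.

$26.37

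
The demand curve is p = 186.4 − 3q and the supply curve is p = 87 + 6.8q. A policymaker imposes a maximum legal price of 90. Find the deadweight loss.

Competitive equilibrium: 186.4 − 3q = 87 + 6.8q → q* = 10.1429, p* = 155.9714.
At the ceiling p = 90, quantity supplied = (90 − 87)/6.8 = 0.4412.
Willingness to pay at q' = 0.4412: 186.4 − 3·0.4412 = 185.0764.
Δq = 10.1429 − 0.4412 = 9.7017; wedge = 185.0764 − 90 = 95.0764.
DWL = ½ × 9.7017 × 95.0764 = 461.20.

461.20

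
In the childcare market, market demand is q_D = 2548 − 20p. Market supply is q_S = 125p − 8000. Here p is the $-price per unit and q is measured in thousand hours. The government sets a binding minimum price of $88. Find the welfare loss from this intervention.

$2699.56 thousand

In inverse form: demand p = 127.4 − 0.05q, supply p = 64 + 0.008q.
Competitive equilibrium: 127.4 − 0.05q = 64 + 0.008q → q* = 1093.10345, p* = 72.74483.
At the floor p = 88, quantity demanded = (127.4 − 88)/0.05 = 788.
Sellers' marginal cost at q' = 788: 64 + 0.008·788 = 70.304.
Δq = 1093.10345 − 788 = 305.10345; wedge = 88 − 70.304 = 17.696.
Welfare loss = ½ × 305.10345 × 17.696 = $2699.56 thousand.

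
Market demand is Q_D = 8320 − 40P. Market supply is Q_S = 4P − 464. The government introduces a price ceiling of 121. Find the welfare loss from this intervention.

In inverse form: demand P = 208 − 0.025Q, supply P = 116 + 0.25Q.
Competitive equilibrium: 208 − 0.025Q = 116 + 0.25Q → Q* = 334.5455, P* = 199.6364.
At the ceiling P = 121, quantity supplied = (121 − 116)/0.25 = 20.
Willingness to pay at Q' = 20: 208 − 0.025·20 = 207.5.
ΔQ = 334.5455 − 20 = 314.5455; wedge = 207.5 − 121 = 86.5.
Welfare loss = ½ × 314.5455 × 86.5 = 13604.09.

13604.09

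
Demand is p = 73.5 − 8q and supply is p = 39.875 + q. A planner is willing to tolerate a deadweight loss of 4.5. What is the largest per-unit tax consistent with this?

9

Competitive equilibrium: 73.5 − 8q = 39.875 + q → q* = 3.7361, p* = 43.6111.
A tax t gives Δq = t/9 and wedge t, so DWL = t²/18.
t²/18 = 4.5 → t² = 81 → t = 9.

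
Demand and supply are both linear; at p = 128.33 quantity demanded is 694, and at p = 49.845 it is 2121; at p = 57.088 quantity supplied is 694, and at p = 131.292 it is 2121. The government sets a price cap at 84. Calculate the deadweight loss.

Demand slope = (49.845 − 128.33)/(2121 − 694) = −0.055, so p = 166.5 − 0.055q.
Supply slope = (131.292 − 57.088)/(2121 − 694) = 0.052, so p = 21 + 0.052q.
Competitive equilibrium: 166.5 − 0.055q = 21 + 0.052q → q* = 1359.8131, p* = 91.7103.
At the ceiling p = 84, quantity supplied = (84 − 21)/0.052 = 1211.5385.
Willingness to pay at q' = 1211.5385: 166.5 − 0.055·1211.5385 = 99.8654.
Δq = 1359.8131 − 1211.5385 = 148.2746; wedge = 99.8654 − 84 = 15.8654.
Deadweight loss = ½ × 148.2746 × 15.8654 = 1176.22.

1176.22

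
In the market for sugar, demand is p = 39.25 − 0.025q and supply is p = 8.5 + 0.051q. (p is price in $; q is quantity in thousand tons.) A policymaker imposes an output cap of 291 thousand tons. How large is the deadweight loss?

$490.43 thousand

Competitive equilibrium: 39.25 − 0.025q = 8.5 + 0.051q → q* = 404.6053, p* = 29.1349.
At q = 291: demand price = 39.25 − 0.025·291 = 31.975; supply price = 8.5 + 0.051·291 = 23.341.
Δq = 404.6053 − 291 = 113.6053; wedge = 31.975 − 23.341 = 8.634.
Welfare loss = ½ × 113.6053 × 8.634 = $490.43 thousand.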